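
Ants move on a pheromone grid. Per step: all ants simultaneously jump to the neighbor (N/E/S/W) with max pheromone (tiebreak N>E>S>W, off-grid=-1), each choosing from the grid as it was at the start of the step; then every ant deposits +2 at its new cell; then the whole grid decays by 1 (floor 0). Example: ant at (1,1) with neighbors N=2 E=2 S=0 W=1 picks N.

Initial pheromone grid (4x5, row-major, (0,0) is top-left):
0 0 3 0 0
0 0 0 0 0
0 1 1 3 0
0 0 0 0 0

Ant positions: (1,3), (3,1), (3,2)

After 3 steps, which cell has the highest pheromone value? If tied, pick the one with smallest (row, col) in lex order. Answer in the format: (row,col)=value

Answer: (2,3)=8

Derivation:
Step 1: ant0:(1,3)->S->(2,3) | ant1:(3,1)->N->(2,1) | ant2:(3,2)->N->(2,2)
  grid max=4 at (2,3)
Step 2: ant0:(2,3)->W->(2,2) | ant1:(2,1)->E->(2,2) | ant2:(2,2)->E->(2,3)
  grid max=5 at (2,2)
Step 3: ant0:(2,2)->E->(2,3) | ant1:(2,2)->E->(2,3) | ant2:(2,3)->W->(2,2)
  grid max=8 at (2,3)
Final grid:
  0 0 0 0 0
  0 0 0 0 0
  0 0 6 8 0
  0 0 0 0 0
Max pheromone 8 at (2,3)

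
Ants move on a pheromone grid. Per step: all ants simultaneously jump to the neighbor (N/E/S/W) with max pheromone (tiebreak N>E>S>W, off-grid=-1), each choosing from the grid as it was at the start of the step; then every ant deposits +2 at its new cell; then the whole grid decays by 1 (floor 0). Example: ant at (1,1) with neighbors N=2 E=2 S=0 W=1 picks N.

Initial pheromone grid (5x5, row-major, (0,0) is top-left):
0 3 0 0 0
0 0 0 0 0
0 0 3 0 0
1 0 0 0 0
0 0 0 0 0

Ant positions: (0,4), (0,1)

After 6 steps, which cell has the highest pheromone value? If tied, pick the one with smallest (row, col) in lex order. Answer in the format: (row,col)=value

Answer: (0,1)=3

Derivation:
Step 1: ant0:(0,4)->S->(1,4) | ant1:(0,1)->E->(0,2)
  grid max=2 at (0,1)
Step 2: ant0:(1,4)->N->(0,4) | ant1:(0,2)->W->(0,1)
  grid max=3 at (0,1)
Step 3: ant0:(0,4)->S->(1,4) | ant1:(0,1)->E->(0,2)
  grid max=2 at (0,1)
Step 4: ant0:(1,4)->N->(0,4) | ant1:(0,2)->W->(0,1)
  grid max=3 at (0,1)
Step 5: ant0:(0,4)->S->(1,4) | ant1:(0,1)->E->(0,2)
  grid max=2 at (0,1)
Step 6: ant0:(1,4)->N->(0,4) | ant1:(0,2)->W->(0,1)
  grid max=3 at (0,1)
Final grid:
  0 3 0 0 1
  0 0 0 0 0
  0 0 0 0 0
  0 0 0 0 0
  0 0 0 0 0
Max pheromone 3 at (0,1)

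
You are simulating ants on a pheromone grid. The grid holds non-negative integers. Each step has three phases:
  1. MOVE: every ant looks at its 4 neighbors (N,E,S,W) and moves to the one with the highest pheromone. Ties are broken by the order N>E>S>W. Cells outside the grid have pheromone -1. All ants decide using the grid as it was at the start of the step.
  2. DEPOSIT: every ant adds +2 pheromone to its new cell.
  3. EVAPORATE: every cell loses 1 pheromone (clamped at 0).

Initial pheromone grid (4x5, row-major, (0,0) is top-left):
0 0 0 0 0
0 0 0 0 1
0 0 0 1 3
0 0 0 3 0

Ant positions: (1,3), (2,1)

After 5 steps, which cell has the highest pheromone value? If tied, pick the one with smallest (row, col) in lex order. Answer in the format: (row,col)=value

Step 1: ant0:(1,3)->E->(1,4) | ant1:(2,1)->N->(1,1)
  grid max=2 at (1,4)
Step 2: ant0:(1,4)->S->(2,4) | ant1:(1,1)->N->(0,1)
  grid max=3 at (2,4)
Step 3: ant0:(2,4)->N->(1,4) | ant1:(0,1)->E->(0,2)
  grid max=2 at (1,4)
Step 4: ant0:(1,4)->S->(2,4) | ant1:(0,2)->E->(0,3)
  grid max=3 at (2,4)
Step 5: ant0:(2,4)->N->(1,4) | ant1:(0,3)->E->(0,4)
  grid max=2 at (1,4)
Final grid:
  0 0 0 0 1
  0 0 0 0 2
  0 0 0 0 2
  0 0 0 0 0
Max pheromone 2 at (1,4)

Answer: (1,4)=2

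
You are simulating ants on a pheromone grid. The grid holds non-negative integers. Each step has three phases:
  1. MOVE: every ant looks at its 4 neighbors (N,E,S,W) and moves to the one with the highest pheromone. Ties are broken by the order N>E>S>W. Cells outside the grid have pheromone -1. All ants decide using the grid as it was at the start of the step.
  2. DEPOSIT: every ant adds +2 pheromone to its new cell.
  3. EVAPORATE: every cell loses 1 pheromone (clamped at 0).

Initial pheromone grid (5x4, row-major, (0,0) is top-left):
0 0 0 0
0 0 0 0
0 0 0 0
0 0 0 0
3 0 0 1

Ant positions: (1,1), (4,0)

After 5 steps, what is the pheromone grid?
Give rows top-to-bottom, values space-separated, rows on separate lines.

After step 1: ants at (0,1),(3,0)
  0 1 0 0
  0 0 0 0
  0 0 0 0
  1 0 0 0
  2 0 0 0
After step 2: ants at (0,2),(4,0)
  0 0 1 0
  0 0 0 0
  0 0 0 0
  0 0 0 0
  3 0 0 0
After step 3: ants at (0,3),(3,0)
  0 0 0 1
  0 0 0 0
  0 0 0 0
  1 0 0 0
  2 0 0 0
After step 4: ants at (1,3),(4,0)
  0 0 0 0
  0 0 0 1
  0 0 0 0
  0 0 0 0
  3 0 0 0
After step 5: ants at (0,3),(3,0)
  0 0 0 1
  0 0 0 0
  0 0 0 0
  1 0 0 0
  2 0 0 0

0 0 0 1
0 0 0 0
0 0 0 0
1 0 0 0
2 0 0 0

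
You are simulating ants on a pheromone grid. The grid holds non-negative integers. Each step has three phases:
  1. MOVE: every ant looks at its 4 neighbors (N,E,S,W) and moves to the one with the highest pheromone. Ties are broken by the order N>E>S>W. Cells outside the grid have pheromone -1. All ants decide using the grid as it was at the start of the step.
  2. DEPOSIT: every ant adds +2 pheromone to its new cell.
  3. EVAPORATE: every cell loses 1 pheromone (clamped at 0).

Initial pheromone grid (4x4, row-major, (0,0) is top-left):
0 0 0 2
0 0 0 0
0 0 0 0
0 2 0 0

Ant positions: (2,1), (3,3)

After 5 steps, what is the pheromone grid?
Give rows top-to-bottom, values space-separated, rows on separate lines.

After step 1: ants at (3,1),(2,3)
  0 0 0 1
  0 0 0 0
  0 0 0 1
  0 3 0 0
After step 2: ants at (2,1),(1,3)
  0 0 0 0
  0 0 0 1
  0 1 0 0
  0 2 0 0
After step 3: ants at (3,1),(0,3)
  0 0 0 1
  0 0 0 0
  0 0 0 0
  0 3 0 0
After step 4: ants at (2,1),(1,3)
  0 0 0 0
  0 0 0 1
  0 1 0 0
  0 2 0 0
After step 5: ants at (3,1),(0,3)
  0 0 0 1
  0 0 0 0
  0 0 0 0
  0 3 0 0

0 0 0 1
0 0 0 0
0 0 0 0
0 3 0 0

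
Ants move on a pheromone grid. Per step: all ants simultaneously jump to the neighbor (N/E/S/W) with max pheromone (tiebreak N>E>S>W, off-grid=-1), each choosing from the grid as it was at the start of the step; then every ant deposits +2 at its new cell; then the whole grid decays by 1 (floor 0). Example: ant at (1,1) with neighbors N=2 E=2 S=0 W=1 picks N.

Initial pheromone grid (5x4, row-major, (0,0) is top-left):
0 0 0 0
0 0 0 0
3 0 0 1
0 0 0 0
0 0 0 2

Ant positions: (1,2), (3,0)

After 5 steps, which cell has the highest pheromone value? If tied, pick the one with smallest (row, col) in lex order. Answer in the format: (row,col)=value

Step 1: ant0:(1,2)->N->(0,2) | ant1:(3,0)->N->(2,0)
  grid max=4 at (2,0)
Step 2: ant0:(0,2)->E->(0,3) | ant1:(2,0)->N->(1,0)
  grid max=3 at (2,0)
Step 3: ant0:(0,3)->S->(1,3) | ant1:(1,0)->S->(2,0)
  grid max=4 at (2,0)
Step 4: ant0:(1,3)->N->(0,3) | ant1:(2,0)->N->(1,0)
  grid max=3 at (2,0)
Step 5: ant0:(0,3)->S->(1,3) | ant1:(1,0)->S->(2,0)
  grid max=4 at (2,0)
Final grid:
  0 0 0 0
  0 0 0 1
  4 0 0 0
  0 0 0 0
  0 0 0 0
Max pheromone 4 at (2,0)

Answer: (2,0)=4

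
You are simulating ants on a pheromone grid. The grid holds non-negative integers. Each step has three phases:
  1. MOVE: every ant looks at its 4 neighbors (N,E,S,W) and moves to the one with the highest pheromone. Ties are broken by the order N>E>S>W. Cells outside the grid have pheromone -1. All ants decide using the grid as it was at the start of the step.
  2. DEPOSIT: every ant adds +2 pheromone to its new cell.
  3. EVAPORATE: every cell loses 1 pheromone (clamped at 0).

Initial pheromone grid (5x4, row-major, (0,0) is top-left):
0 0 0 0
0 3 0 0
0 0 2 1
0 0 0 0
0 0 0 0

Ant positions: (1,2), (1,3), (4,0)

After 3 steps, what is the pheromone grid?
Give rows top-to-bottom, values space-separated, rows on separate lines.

After step 1: ants at (1,1),(2,3),(3,0)
  0 0 0 0
  0 4 0 0
  0 0 1 2
  1 0 0 0
  0 0 0 0
After step 2: ants at (0,1),(2,2),(2,0)
  0 1 0 0
  0 3 0 0
  1 0 2 1
  0 0 0 0
  0 0 0 0
After step 3: ants at (1,1),(2,3),(1,0)
  0 0 0 0
  1 4 0 0
  0 0 1 2
  0 0 0 0
  0 0 0 0

0 0 0 0
1 4 0 0
0 0 1 2
0 0 0 0
0 0 0 0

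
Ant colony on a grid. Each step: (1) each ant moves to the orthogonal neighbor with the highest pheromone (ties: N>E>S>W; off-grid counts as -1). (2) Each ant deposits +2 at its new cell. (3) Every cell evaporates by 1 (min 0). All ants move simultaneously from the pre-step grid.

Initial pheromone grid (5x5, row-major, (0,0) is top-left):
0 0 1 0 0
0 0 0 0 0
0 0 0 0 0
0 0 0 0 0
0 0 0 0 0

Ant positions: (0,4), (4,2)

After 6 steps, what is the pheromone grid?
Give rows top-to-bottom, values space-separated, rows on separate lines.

After step 1: ants at (1,4),(3,2)
  0 0 0 0 0
  0 0 0 0 1
  0 0 0 0 0
  0 0 1 0 0
  0 0 0 0 0
After step 2: ants at (0,4),(2,2)
  0 0 0 0 1
  0 0 0 0 0
  0 0 1 0 0
  0 0 0 0 0
  0 0 0 0 0
After step 3: ants at (1,4),(1,2)
  0 0 0 0 0
  0 0 1 0 1
  0 0 0 0 0
  0 0 0 0 0
  0 0 0 0 0
After step 4: ants at (0,4),(0,2)
  0 0 1 0 1
  0 0 0 0 0
  0 0 0 0 0
  0 0 0 0 0
  0 0 0 0 0
After step 5: ants at (1,4),(0,3)
  0 0 0 1 0
  0 0 0 0 1
  0 0 0 0 0
  0 0 0 0 0
  0 0 0 0 0
After step 6: ants at (0,4),(0,4)
  0 0 0 0 3
  0 0 0 0 0
  0 0 0 0 0
  0 0 0 0 0
  0 0 0 0 0

0 0 0 0 3
0 0 0 0 0
0 0 0 0 0
0 0 0 0 0
0 0 0 0 0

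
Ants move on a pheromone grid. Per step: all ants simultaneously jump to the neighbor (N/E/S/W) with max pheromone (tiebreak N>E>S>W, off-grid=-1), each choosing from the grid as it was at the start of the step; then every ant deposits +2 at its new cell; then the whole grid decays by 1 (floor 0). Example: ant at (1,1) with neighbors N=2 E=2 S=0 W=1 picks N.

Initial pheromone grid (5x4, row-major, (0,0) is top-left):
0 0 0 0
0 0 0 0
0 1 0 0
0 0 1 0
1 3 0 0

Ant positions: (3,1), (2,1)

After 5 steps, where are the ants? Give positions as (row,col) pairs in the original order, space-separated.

Step 1: ant0:(3,1)->S->(4,1) | ant1:(2,1)->N->(1,1)
  grid max=4 at (4,1)
Step 2: ant0:(4,1)->N->(3,1) | ant1:(1,1)->N->(0,1)
  grid max=3 at (4,1)
Step 3: ant0:(3,1)->S->(4,1) | ant1:(0,1)->E->(0,2)
  grid max=4 at (4,1)
Step 4: ant0:(4,1)->N->(3,1) | ant1:(0,2)->E->(0,3)
  grid max=3 at (4,1)
Step 5: ant0:(3,1)->S->(4,1) | ant1:(0,3)->S->(1,3)
  grid max=4 at (4,1)

(4,1) (1,3)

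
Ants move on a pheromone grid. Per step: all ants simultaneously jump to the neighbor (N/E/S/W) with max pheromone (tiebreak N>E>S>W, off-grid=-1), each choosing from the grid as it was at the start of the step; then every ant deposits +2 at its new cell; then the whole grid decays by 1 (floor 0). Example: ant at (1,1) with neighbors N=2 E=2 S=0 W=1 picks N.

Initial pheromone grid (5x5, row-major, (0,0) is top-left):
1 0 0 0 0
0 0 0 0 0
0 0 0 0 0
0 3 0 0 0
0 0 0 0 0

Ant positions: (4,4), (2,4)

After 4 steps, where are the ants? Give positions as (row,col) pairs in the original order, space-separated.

Step 1: ant0:(4,4)->N->(3,4) | ant1:(2,4)->N->(1,4)
  grid max=2 at (3,1)
Step 2: ant0:(3,4)->N->(2,4) | ant1:(1,4)->N->(0,4)
  grid max=1 at (0,4)
Step 3: ant0:(2,4)->N->(1,4) | ant1:(0,4)->S->(1,4)
  grid max=3 at (1,4)
Step 4: ant0:(1,4)->N->(0,4) | ant1:(1,4)->N->(0,4)
  grid max=3 at (0,4)

(0,4) (0,4)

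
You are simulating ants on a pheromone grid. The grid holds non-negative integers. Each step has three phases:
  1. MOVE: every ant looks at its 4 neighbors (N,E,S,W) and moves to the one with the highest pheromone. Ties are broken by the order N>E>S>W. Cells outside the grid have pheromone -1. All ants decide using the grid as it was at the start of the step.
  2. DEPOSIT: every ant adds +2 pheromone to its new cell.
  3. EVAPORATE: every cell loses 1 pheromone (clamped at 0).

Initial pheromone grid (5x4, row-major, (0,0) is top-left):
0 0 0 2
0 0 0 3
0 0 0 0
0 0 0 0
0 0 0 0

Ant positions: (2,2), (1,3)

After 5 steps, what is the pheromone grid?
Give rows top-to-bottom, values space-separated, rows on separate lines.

After step 1: ants at (1,2),(0,3)
  0 0 0 3
  0 0 1 2
  0 0 0 0
  0 0 0 0
  0 0 0 0
After step 2: ants at (1,3),(1,3)
  0 0 0 2
  0 0 0 5
  0 0 0 0
  0 0 0 0
  0 0 0 0
After step 3: ants at (0,3),(0,3)
  0 0 0 5
  0 0 0 4
  0 0 0 0
  0 0 0 0
  0 0 0 0
After step 4: ants at (1,3),(1,3)
  0 0 0 4
  0 0 0 7
  0 0 0 0
  0 0 0 0
  0 0 0 0
After step 5: ants at (0,3),(0,3)
  0 0 0 7
  0 0 0 6
  0 0 0 0
  0 0 0 0
  0 0 0 0

0 0 0 7
0 0 0 6
0 0 0 0
0 0 0 0
0 0 0 0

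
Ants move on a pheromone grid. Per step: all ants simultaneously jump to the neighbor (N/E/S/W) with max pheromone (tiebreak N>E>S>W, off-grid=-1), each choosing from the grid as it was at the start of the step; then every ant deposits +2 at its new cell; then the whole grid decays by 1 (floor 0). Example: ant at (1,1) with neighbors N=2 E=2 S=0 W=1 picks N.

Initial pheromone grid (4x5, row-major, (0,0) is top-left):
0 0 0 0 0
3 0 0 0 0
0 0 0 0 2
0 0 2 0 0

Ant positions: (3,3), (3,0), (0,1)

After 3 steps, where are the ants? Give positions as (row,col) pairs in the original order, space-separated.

Step 1: ant0:(3,3)->W->(3,2) | ant1:(3,0)->N->(2,0) | ant2:(0,1)->E->(0,2)
  grid max=3 at (3,2)
Step 2: ant0:(3,2)->N->(2,2) | ant1:(2,0)->N->(1,0) | ant2:(0,2)->E->(0,3)
  grid max=3 at (1,0)
Step 3: ant0:(2,2)->S->(3,2) | ant1:(1,0)->N->(0,0) | ant2:(0,3)->E->(0,4)
  grid max=3 at (3,2)

(3,2) (0,0) (0,4)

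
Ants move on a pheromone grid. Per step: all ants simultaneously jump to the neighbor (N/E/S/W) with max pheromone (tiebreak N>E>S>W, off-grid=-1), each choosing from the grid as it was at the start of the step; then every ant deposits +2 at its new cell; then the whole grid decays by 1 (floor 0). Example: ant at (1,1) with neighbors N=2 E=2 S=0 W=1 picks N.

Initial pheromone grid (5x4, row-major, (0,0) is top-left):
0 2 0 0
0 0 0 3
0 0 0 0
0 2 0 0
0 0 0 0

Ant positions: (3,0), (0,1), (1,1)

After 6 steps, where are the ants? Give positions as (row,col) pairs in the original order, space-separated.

Step 1: ant0:(3,0)->E->(3,1) | ant1:(0,1)->E->(0,2) | ant2:(1,1)->N->(0,1)
  grid max=3 at (0,1)
Step 2: ant0:(3,1)->N->(2,1) | ant1:(0,2)->W->(0,1) | ant2:(0,1)->E->(0,2)
  grid max=4 at (0,1)
Step 3: ant0:(2,1)->S->(3,1) | ant1:(0,1)->E->(0,2) | ant2:(0,2)->W->(0,1)
  grid max=5 at (0,1)
Step 4: ant0:(3,1)->N->(2,1) | ant1:(0,2)->W->(0,1) | ant2:(0,1)->E->(0,2)
  grid max=6 at (0,1)
Step 5: ant0:(2,1)->S->(3,1) | ant1:(0,1)->E->(0,2) | ant2:(0,2)->W->(0,1)
  grid max=7 at (0,1)
Step 6: ant0:(3,1)->N->(2,1) | ant1:(0,2)->W->(0,1) | ant2:(0,1)->E->(0,2)
  grid max=8 at (0,1)

(2,1) (0,1) (0,2)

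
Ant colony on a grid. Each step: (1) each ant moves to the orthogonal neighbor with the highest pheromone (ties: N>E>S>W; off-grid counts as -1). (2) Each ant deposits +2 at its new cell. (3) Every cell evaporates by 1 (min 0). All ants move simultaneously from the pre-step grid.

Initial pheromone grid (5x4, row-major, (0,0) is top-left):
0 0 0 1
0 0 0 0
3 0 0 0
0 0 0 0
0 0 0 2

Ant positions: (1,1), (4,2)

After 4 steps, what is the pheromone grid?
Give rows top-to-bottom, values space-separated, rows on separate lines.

After step 1: ants at (0,1),(4,3)
  0 1 0 0
  0 0 0 0
  2 0 0 0
  0 0 0 0
  0 0 0 3
After step 2: ants at (0,2),(3,3)
  0 0 1 0
  0 0 0 0
  1 0 0 0
  0 0 0 1
  0 0 0 2
After step 3: ants at (0,3),(4,3)
  0 0 0 1
  0 0 0 0
  0 0 0 0
  0 0 0 0
  0 0 0 3
After step 4: ants at (1,3),(3,3)
  0 0 0 0
  0 0 0 1
  0 0 0 0
  0 0 0 1
  0 0 0 2

0 0 0 0
0 0 0 1
0 0 0 0
0 0 0 1
0 0 0 2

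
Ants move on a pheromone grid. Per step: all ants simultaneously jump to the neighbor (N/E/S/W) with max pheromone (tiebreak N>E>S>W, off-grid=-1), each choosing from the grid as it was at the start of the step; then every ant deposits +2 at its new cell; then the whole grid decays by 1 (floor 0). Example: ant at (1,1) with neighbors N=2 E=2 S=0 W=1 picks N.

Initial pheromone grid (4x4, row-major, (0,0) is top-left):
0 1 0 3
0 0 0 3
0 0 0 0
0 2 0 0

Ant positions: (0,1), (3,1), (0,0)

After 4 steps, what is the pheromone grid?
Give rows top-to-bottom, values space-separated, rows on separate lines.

After step 1: ants at (0,2),(2,1),(0,1)
  0 2 1 2
  0 0 0 2
  0 1 0 0
  0 1 0 0
After step 2: ants at (0,3),(3,1),(0,2)
  0 1 2 3
  0 0 0 1
  0 0 0 0
  0 2 0 0
After step 3: ants at (0,2),(2,1),(0,3)
  0 0 3 4
  0 0 0 0
  0 1 0 0
  0 1 0 0
After step 4: ants at (0,3),(3,1),(0,2)
  0 0 4 5
  0 0 0 0
  0 0 0 0
  0 2 0 0

0 0 4 5
0 0 0 0
0 0 0 0
0 2 0 0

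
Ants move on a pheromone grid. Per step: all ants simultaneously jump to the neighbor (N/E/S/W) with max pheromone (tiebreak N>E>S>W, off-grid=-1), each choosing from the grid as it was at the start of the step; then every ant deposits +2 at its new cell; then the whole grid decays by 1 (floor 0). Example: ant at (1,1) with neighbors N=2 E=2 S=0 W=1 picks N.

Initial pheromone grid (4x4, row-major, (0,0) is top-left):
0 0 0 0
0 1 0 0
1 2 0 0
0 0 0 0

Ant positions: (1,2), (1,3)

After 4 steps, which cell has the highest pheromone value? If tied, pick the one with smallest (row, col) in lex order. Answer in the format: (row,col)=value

Answer: (2,1)=2

Derivation:
Step 1: ant0:(1,2)->W->(1,1) | ant1:(1,3)->N->(0,3)
  grid max=2 at (1,1)
Step 2: ant0:(1,1)->S->(2,1) | ant1:(0,3)->S->(1,3)
  grid max=2 at (2,1)
Step 3: ant0:(2,1)->N->(1,1) | ant1:(1,3)->N->(0,3)
  grid max=2 at (1,1)
Step 4: ant0:(1,1)->S->(2,1) | ant1:(0,3)->S->(1,3)
  grid max=2 at (2,1)
Final grid:
  0 0 0 0
  0 1 0 1
  0 2 0 0
  0 0 0 0
Max pheromone 2 at (2,1)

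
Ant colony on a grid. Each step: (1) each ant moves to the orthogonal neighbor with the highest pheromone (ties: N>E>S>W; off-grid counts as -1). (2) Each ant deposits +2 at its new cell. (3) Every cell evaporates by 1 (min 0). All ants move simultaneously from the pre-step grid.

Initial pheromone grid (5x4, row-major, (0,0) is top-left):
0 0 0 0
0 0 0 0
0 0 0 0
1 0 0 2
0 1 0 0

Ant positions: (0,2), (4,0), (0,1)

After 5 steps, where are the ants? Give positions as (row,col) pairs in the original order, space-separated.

Step 1: ant0:(0,2)->E->(0,3) | ant1:(4,0)->N->(3,0) | ant2:(0,1)->E->(0,2)
  grid max=2 at (3,0)
Step 2: ant0:(0,3)->W->(0,2) | ant1:(3,0)->N->(2,0) | ant2:(0,2)->E->(0,3)
  grid max=2 at (0,2)
Step 3: ant0:(0,2)->E->(0,3) | ant1:(2,0)->S->(3,0) | ant2:(0,3)->W->(0,2)
  grid max=3 at (0,2)
Step 4: ant0:(0,3)->W->(0,2) | ant1:(3,0)->N->(2,0) | ant2:(0,2)->E->(0,3)
  grid max=4 at (0,2)
Step 5: ant0:(0,2)->E->(0,3) | ant1:(2,0)->S->(3,0) | ant2:(0,3)->W->(0,2)
  grid max=5 at (0,2)

(0,3) (3,0) (0,2)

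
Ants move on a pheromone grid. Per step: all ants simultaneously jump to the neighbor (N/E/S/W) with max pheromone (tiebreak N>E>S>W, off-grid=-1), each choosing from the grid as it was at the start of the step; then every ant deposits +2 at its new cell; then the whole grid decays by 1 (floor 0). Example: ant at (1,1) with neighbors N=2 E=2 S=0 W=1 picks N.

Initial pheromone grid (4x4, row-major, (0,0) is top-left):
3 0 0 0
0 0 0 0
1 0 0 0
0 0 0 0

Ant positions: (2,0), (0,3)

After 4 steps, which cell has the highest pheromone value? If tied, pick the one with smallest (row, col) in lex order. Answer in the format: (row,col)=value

Step 1: ant0:(2,0)->N->(1,0) | ant1:(0,3)->S->(1,3)
  grid max=2 at (0,0)
Step 2: ant0:(1,0)->N->(0,0) | ant1:(1,3)->N->(0,3)
  grid max=3 at (0,0)
Step 3: ant0:(0,0)->E->(0,1) | ant1:(0,3)->S->(1,3)
  grid max=2 at (0,0)
Step 4: ant0:(0,1)->W->(0,0) | ant1:(1,3)->N->(0,3)
  grid max=3 at (0,0)
Final grid:
  3 0 0 1
  0 0 0 0
  0 0 0 0
  0 0 0 0
Max pheromone 3 at (0,0)

Answer: (0,0)=3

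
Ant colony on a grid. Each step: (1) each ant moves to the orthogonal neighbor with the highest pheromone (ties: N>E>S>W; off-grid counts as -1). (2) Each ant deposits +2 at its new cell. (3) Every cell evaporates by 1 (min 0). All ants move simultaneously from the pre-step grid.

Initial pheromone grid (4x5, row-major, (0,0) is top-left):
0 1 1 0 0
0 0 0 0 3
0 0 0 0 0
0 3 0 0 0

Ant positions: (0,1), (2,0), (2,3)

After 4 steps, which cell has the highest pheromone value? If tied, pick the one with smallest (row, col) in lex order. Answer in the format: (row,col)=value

Answer: (0,2)=3

Derivation:
Step 1: ant0:(0,1)->E->(0,2) | ant1:(2,0)->N->(1,0) | ant2:(2,3)->N->(1,3)
  grid max=2 at (0,2)
Step 2: ant0:(0,2)->E->(0,3) | ant1:(1,0)->N->(0,0) | ant2:(1,3)->E->(1,4)
  grid max=3 at (1,4)
Step 3: ant0:(0,3)->W->(0,2) | ant1:(0,0)->E->(0,1) | ant2:(1,4)->N->(0,4)
  grid max=2 at (0,2)
Step 4: ant0:(0,2)->W->(0,1) | ant1:(0,1)->E->(0,2) | ant2:(0,4)->S->(1,4)
  grid max=3 at (0,2)
Final grid:
  0 2 3 0 0
  0 0 0 0 3
  0 0 0 0 0
  0 0 0 0 0
Max pheromone 3 at (0,2)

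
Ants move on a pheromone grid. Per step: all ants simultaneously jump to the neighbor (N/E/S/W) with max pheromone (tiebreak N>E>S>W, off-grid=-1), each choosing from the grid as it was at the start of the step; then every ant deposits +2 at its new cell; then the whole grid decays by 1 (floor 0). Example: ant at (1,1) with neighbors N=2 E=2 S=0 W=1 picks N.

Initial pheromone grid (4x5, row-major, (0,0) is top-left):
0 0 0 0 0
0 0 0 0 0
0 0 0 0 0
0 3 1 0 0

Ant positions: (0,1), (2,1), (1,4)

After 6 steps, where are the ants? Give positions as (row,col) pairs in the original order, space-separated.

Step 1: ant0:(0,1)->E->(0,2) | ant1:(2,1)->S->(3,1) | ant2:(1,4)->N->(0,4)
  grid max=4 at (3,1)
Step 2: ant0:(0,2)->E->(0,3) | ant1:(3,1)->N->(2,1) | ant2:(0,4)->S->(1,4)
  grid max=3 at (3,1)
Step 3: ant0:(0,3)->E->(0,4) | ant1:(2,1)->S->(3,1) | ant2:(1,4)->N->(0,4)
  grid max=4 at (3,1)
Step 4: ant0:(0,4)->S->(1,4) | ant1:(3,1)->N->(2,1) | ant2:(0,4)->S->(1,4)
  grid max=3 at (1,4)
Step 5: ant0:(1,4)->N->(0,4) | ant1:(2,1)->S->(3,1) | ant2:(1,4)->N->(0,4)
  grid max=5 at (0,4)
Step 6: ant0:(0,4)->S->(1,4) | ant1:(3,1)->N->(2,1) | ant2:(0,4)->S->(1,4)
  grid max=5 at (1,4)

(1,4) (2,1) (1,4)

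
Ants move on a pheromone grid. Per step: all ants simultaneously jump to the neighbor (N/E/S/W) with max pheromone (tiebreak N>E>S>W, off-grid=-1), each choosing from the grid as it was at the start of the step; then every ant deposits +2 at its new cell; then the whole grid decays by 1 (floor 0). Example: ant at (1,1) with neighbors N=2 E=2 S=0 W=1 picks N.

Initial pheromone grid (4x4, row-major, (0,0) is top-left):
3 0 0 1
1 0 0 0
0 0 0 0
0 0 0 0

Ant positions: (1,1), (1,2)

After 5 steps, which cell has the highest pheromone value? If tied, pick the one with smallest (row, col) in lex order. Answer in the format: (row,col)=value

Step 1: ant0:(1,1)->W->(1,0) | ant1:(1,2)->N->(0,2)
  grid max=2 at (0,0)
Step 2: ant0:(1,0)->N->(0,0) | ant1:(0,2)->E->(0,3)
  grid max=3 at (0,0)
Step 3: ant0:(0,0)->S->(1,0) | ant1:(0,3)->S->(1,3)
  grid max=2 at (0,0)
Step 4: ant0:(1,0)->N->(0,0) | ant1:(1,3)->N->(0,3)
  grid max=3 at (0,0)
Step 5: ant0:(0,0)->S->(1,0) | ant1:(0,3)->S->(1,3)
  grid max=2 at (0,0)
Final grid:
  2 0 0 0
  2 0 0 1
  0 0 0 0
  0 0 0 0
Max pheromone 2 at (0,0)

Answer: (0,0)=2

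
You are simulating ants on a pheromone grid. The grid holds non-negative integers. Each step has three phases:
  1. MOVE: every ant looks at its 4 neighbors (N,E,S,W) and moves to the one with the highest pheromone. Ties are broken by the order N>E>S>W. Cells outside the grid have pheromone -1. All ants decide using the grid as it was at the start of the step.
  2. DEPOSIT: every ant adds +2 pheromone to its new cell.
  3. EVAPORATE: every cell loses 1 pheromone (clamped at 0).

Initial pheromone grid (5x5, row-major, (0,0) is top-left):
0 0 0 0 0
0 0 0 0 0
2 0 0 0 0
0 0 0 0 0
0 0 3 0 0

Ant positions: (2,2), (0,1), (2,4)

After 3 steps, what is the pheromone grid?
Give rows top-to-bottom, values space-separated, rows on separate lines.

After step 1: ants at (1,2),(0,2),(1,4)
  0 0 1 0 0
  0 0 1 0 1
  1 0 0 0 0
  0 0 0 0 0
  0 0 2 0 0
After step 2: ants at (0,2),(1,2),(0,4)
  0 0 2 0 1
  0 0 2 0 0
  0 0 0 0 0
  0 0 0 0 0
  0 0 1 0 0
After step 3: ants at (1,2),(0,2),(1,4)
  0 0 3 0 0
  0 0 3 0 1
  0 0 0 0 0
  0 0 0 0 0
  0 0 0 0 0

0 0 3 0 0
0 0 3 0 1
0 0 0 0 0
0 0 0 0 0
0 0 0 0 0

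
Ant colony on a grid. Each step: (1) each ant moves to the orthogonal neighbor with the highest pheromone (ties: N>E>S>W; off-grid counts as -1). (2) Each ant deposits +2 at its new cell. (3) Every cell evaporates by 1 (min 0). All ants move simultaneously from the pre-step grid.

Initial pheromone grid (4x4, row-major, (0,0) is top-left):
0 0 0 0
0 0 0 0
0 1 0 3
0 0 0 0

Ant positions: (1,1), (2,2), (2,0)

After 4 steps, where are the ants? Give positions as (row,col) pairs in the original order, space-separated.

Step 1: ant0:(1,1)->S->(2,1) | ant1:(2,2)->E->(2,3) | ant2:(2,0)->E->(2,1)
  grid max=4 at (2,1)
Step 2: ant0:(2,1)->N->(1,1) | ant1:(2,3)->N->(1,3) | ant2:(2,1)->N->(1,1)
  grid max=3 at (1,1)
Step 3: ant0:(1,1)->S->(2,1) | ant1:(1,3)->S->(2,3) | ant2:(1,1)->S->(2,1)
  grid max=6 at (2,1)
Step 4: ant0:(2,1)->N->(1,1) | ant1:(2,3)->N->(1,3) | ant2:(2,1)->N->(1,1)
  grid max=5 at (1,1)

(1,1) (1,3) (1,1)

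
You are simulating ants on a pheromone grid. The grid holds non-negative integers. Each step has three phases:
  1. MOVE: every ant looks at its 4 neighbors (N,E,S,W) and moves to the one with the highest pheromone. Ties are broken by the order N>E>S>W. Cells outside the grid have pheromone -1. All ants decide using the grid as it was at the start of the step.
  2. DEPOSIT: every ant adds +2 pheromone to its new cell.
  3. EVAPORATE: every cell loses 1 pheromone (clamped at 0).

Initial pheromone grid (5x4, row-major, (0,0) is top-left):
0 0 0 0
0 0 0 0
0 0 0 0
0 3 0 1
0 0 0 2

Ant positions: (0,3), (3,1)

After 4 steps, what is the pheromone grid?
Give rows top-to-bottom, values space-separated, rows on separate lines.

After step 1: ants at (1,3),(2,1)
  0 0 0 0
  0 0 0 1
  0 1 0 0
  0 2 0 0
  0 0 0 1
After step 2: ants at (0,3),(3,1)
  0 0 0 1
  0 0 0 0
  0 0 0 0
  0 3 0 0
  0 0 0 0
After step 3: ants at (1,3),(2,1)
  0 0 0 0
  0 0 0 1
  0 1 0 0
  0 2 0 0
  0 0 0 0
After step 4: ants at (0,3),(3,1)
  0 0 0 1
  0 0 0 0
  0 0 0 0
  0 3 0 0
  0 0 0 0

0 0 0 1
0 0 0 0
0 0 0 0
0 3 0 0
0 0 0 0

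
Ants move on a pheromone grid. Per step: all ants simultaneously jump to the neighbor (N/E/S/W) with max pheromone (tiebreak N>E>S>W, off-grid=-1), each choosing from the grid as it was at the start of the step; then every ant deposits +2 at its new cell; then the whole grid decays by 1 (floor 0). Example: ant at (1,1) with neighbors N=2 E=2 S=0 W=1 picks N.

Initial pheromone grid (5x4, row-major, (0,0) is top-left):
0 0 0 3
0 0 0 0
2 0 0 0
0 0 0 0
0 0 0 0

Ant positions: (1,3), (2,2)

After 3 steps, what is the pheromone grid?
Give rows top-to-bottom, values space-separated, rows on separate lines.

After step 1: ants at (0,3),(1,2)
  0 0 0 4
  0 0 1 0
  1 0 0 0
  0 0 0 0
  0 0 0 0
After step 2: ants at (1,3),(0,2)
  0 0 1 3
  0 0 0 1
  0 0 0 0
  0 0 0 0
  0 0 0 0
After step 3: ants at (0,3),(0,3)
  0 0 0 6
  0 0 0 0
  0 0 0 0
  0 0 0 0
  0 0 0 0

0 0 0 6
0 0 0 0
0 0 0 0
0 0 0 0
0 0 0 0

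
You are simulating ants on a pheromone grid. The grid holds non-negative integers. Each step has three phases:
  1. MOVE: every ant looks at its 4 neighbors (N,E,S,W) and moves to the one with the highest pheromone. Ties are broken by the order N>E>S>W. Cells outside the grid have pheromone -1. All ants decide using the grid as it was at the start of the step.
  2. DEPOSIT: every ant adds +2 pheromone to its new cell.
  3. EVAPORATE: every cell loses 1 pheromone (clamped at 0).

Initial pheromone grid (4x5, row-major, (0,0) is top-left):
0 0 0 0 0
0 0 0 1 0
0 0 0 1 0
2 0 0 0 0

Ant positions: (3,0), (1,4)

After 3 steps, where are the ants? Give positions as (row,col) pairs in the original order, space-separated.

Step 1: ant0:(3,0)->N->(2,0) | ant1:(1,4)->W->(1,3)
  grid max=2 at (1,3)
Step 2: ant0:(2,0)->S->(3,0) | ant1:(1,3)->N->(0,3)
  grid max=2 at (3,0)
Step 3: ant0:(3,0)->N->(2,0) | ant1:(0,3)->S->(1,3)
  grid max=2 at (1,3)

(2,0) (1,3)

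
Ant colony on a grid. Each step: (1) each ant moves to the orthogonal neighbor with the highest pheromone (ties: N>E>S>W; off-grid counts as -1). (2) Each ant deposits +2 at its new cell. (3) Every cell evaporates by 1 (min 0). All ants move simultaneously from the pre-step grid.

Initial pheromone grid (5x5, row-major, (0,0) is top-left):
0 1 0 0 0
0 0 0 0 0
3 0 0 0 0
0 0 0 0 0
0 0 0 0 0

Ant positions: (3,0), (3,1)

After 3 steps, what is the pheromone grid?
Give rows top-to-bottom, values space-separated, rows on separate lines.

After step 1: ants at (2,0),(2,1)
  0 0 0 0 0
  0 0 0 0 0
  4 1 0 0 0
  0 0 0 0 0
  0 0 0 0 0
After step 2: ants at (2,1),(2,0)
  0 0 0 0 0
  0 0 0 0 0
  5 2 0 0 0
  0 0 0 0 0
  0 0 0 0 0
After step 3: ants at (2,0),(2,1)
  0 0 0 0 0
  0 0 0 0 0
  6 3 0 0 0
  0 0 0 0 0
  0 0 0 0 0

0 0 0 0 0
0 0 0 0 0
6 3 0 0 0
0 0 0 0 0
0 0 0 0 0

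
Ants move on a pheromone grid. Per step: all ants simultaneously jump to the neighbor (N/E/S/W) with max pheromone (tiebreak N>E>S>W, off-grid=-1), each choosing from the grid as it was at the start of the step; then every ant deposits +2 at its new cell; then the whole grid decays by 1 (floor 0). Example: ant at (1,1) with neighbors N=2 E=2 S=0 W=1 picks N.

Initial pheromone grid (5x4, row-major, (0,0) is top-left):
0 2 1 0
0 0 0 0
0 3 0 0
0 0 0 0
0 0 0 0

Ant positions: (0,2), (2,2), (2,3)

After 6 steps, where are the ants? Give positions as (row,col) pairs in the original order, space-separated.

Step 1: ant0:(0,2)->W->(0,1) | ant1:(2,2)->W->(2,1) | ant2:(2,3)->N->(1,3)
  grid max=4 at (2,1)
Step 2: ant0:(0,1)->E->(0,2) | ant1:(2,1)->N->(1,1) | ant2:(1,3)->N->(0,3)
  grid max=3 at (2,1)
Step 3: ant0:(0,2)->W->(0,1) | ant1:(1,1)->S->(2,1) | ant2:(0,3)->W->(0,2)
  grid max=4 at (2,1)
Step 4: ant0:(0,1)->E->(0,2) | ant1:(2,1)->N->(1,1) | ant2:(0,2)->W->(0,1)
  grid max=4 at (0,1)
Step 5: ant0:(0,2)->W->(0,1) | ant1:(1,1)->N->(0,1) | ant2:(0,1)->E->(0,2)
  grid max=7 at (0,1)
Step 6: ant0:(0,1)->E->(0,2) | ant1:(0,1)->E->(0,2) | ant2:(0,2)->W->(0,1)
  grid max=8 at (0,1)

(0,2) (0,2) (0,1)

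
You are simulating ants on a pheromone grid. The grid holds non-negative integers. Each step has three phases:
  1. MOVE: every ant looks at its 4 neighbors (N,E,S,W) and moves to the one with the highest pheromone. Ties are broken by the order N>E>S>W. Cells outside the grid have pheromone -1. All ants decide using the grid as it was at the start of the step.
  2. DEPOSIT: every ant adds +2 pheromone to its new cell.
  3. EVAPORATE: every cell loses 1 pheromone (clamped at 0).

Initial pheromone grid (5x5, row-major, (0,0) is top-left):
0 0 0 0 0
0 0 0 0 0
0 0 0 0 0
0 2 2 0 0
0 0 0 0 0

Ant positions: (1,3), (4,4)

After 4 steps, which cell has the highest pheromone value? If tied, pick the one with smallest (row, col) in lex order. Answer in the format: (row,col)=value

Step 1: ant0:(1,3)->N->(0,3) | ant1:(4,4)->N->(3,4)
  grid max=1 at (0,3)
Step 2: ant0:(0,3)->E->(0,4) | ant1:(3,4)->N->(2,4)
  grid max=1 at (0,4)
Step 3: ant0:(0,4)->S->(1,4) | ant1:(2,4)->N->(1,4)
  grid max=3 at (1,4)
Step 4: ant0:(1,4)->N->(0,4) | ant1:(1,4)->N->(0,4)
  grid max=3 at (0,4)
Final grid:
  0 0 0 0 3
  0 0 0 0 2
  0 0 0 0 0
  0 0 0 0 0
  0 0 0 0 0
Max pheromone 3 at (0,4)

Answer: (0,4)=3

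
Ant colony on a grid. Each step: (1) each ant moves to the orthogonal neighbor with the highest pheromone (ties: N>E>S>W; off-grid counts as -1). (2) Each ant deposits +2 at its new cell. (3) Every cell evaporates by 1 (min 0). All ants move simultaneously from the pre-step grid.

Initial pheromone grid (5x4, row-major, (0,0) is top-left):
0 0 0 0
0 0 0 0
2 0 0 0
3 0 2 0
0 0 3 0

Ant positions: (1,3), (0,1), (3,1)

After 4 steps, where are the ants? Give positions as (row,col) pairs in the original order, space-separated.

Step 1: ant0:(1,3)->N->(0,3) | ant1:(0,1)->E->(0,2) | ant2:(3,1)->W->(3,0)
  grid max=4 at (3,0)
Step 2: ant0:(0,3)->W->(0,2) | ant1:(0,2)->E->(0,3) | ant2:(3,0)->N->(2,0)
  grid max=3 at (3,0)
Step 3: ant0:(0,2)->E->(0,3) | ant1:(0,3)->W->(0,2) | ant2:(2,0)->S->(3,0)
  grid max=4 at (3,0)
Step 4: ant0:(0,3)->W->(0,2) | ant1:(0,2)->E->(0,3) | ant2:(3,0)->N->(2,0)
  grid max=4 at (0,2)

(0,2) (0,3) (2,0)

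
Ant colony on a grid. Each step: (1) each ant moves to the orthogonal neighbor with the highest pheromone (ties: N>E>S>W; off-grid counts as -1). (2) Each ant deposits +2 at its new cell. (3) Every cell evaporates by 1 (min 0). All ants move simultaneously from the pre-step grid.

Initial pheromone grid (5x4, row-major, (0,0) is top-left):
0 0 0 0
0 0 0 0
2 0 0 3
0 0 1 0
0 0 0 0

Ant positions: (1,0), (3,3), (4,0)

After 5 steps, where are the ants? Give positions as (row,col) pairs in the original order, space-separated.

Step 1: ant0:(1,0)->S->(2,0) | ant1:(3,3)->N->(2,3) | ant2:(4,0)->N->(3,0)
  grid max=4 at (2,3)
Step 2: ant0:(2,0)->S->(3,0) | ant1:(2,3)->N->(1,3) | ant2:(3,0)->N->(2,0)
  grid max=4 at (2,0)
Step 3: ant0:(3,0)->N->(2,0) | ant1:(1,3)->S->(2,3) | ant2:(2,0)->S->(3,0)
  grid max=5 at (2,0)
Step 4: ant0:(2,0)->S->(3,0) | ant1:(2,3)->N->(1,3) | ant2:(3,0)->N->(2,0)
  grid max=6 at (2,0)
Step 5: ant0:(3,0)->N->(2,0) | ant1:(1,3)->S->(2,3) | ant2:(2,0)->S->(3,0)
  grid max=7 at (2,0)

(2,0) (2,3) (3,0)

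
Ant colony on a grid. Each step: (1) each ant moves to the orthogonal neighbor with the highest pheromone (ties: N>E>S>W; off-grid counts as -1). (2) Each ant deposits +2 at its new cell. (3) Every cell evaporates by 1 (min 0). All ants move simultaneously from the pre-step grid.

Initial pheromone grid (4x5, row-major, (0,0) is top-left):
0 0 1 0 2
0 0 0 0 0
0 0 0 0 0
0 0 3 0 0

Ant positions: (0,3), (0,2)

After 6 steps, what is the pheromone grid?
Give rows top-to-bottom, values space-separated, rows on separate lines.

After step 1: ants at (0,4),(0,3)
  0 0 0 1 3
  0 0 0 0 0
  0 0 0 0 0
  0 0 2 0 0
After step 2: ants at (0,3),(0,4)
  0 0 0 2 4
  0 0 0 0 0
  0 0 0 0 0
  0 0 1 0 0
After step 3: ants at (0,4),(0,3)
  0 0 0 3 5
  0 0 0 0 0
  0 0 0 0 0
  0 0 0 0 0
After step 4: ants at (0,3),(0,4)
  0 0 0 4 6
  0 0 0 0 0
  0 0 0 0 0
  0 0 0 0 0
After step 5: ants at (0,4),(0,3)
  0 0 0 5 7
  0 0 0 0 0
  0 0 0 0 0
  0 0 0 0 0
After step 6: ants at (0,3),(0,4)
  0 0 0 6 8
  0 0 0 0 0
  0 0 0 0 0
  0 0 0 0 0

0 0 0 6 8
0 0 0 0 0
0 0 0 0 0
0 0 0 0 0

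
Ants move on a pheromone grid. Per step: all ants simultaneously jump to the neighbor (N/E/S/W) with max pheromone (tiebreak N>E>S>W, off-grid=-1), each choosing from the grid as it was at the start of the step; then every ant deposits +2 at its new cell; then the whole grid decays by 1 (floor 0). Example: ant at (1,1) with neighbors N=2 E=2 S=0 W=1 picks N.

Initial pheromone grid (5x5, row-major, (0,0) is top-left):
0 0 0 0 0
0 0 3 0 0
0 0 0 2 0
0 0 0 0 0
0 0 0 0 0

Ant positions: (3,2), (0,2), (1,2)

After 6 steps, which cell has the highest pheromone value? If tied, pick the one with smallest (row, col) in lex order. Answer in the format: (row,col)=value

Step 1: ant0:(3,2)->N->(2,2) | ant1:(0,2)->S->(1,2) | ant2:(1,2)->N->(0,2)
  grid max=4 at (1,2)
Step 2: ant0:(2,2)->N->(1,2) | ant1:(1,2)->N->(0,2) | ant2:(0,2)->S->(1,2)
  grid max=7 at (1,2)
Step 3: ant0:(1,2)->N->(0,2) | ant1:(0,2)->S->(1,2) | ant2:(1,2)->N->(0,2)
  grid max=8 at (1,2)
Step 4: ant0:(0,2)->S->(1,2) | ant1:(1,2)->N->(0,2) | ant2:(0,2)->S->(1,2)
  grid max=11 at (1,2)
Step 5: ant0:(1,2)->N->(0,2) | ant1:(0,2)->S->(1,2) | ant2:(1,2)->N->(0,2)
  grid max=12 at (1,2)
Step 6: ant0:(0,2)->S->(1,2) | ant1:(1,2)->N->(0,2) | ant2:(0,2)->S->(1,2)
  grid max=15 at (1,2)
Final grid:
  0 0 10 0 0
  0 0 15 0 0
  0 0 0 0 0
  0 0 0 0 0
  0 0 0 0 0
Max pheromone 15 at (1,2)

Answer: (1,2)=15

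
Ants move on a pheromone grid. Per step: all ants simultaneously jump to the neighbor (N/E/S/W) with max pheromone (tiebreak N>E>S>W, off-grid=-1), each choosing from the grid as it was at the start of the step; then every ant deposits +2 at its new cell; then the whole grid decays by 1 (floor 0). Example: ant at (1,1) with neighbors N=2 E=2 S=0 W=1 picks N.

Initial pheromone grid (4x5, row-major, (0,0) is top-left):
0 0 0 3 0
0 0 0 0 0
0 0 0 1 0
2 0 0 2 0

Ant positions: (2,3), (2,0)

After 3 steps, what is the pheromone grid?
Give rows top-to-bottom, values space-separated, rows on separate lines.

After step 1: ants at (3,3),(3,0)
  0 0 0 2 0
  0 0 0 0 0
  0 0 0 0 0
  3 0 0 3 0
After step 2: ants at (2,3),(2,0)
  0 0 0 1 0
  0 0 0 0 0
  1 0 0 1 0
  2 0 0 2 0
After step 3: ants at (3,3),(3,0)
  0 0 0 0 0
  0 0 0 0 0
  0 0 0 0 0
  3 0 0 3 0

0 0 0 0 0
0 0 0 0 0
0 0 0 0 0
3 0 0 3 0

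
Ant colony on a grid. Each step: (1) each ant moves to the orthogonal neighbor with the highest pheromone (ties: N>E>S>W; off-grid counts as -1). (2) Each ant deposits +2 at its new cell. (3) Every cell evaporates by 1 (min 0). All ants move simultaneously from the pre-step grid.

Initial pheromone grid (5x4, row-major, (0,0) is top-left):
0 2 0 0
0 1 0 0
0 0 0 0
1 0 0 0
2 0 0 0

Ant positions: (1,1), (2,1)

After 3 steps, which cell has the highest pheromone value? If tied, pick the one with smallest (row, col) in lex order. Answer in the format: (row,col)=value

Answer: (0,1)=5

Derivation:
Step 1: ant0:(1,1)->N->(0,1) | ant1:(2,1)->N->(1,1)
  grid max=3 at (0,1)
Step 2: ant0:(0,1)->S->(1,1) | ant1:(1,1)->N->(0,1)
  grid max=4 at (0,1)
Step 3: ant0:(1,1)->N->(0,1) | ant1:(0,1)->S->(1,1)
  grid max=5 at (0,1)
Final grid:
  0 5 0 0
  0 4 0 0
  0 0 0 0
  0 0 0 0
  0 0 0 0
Max pheromone 5 at (0,1)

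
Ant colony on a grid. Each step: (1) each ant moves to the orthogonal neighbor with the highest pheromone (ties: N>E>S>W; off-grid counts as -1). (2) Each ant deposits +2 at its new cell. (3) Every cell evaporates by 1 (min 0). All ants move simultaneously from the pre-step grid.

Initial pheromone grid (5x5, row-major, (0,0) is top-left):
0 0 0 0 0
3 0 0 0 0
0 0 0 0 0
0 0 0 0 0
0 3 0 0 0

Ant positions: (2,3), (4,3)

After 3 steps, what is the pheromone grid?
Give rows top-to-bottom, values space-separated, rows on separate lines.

After step 1: ants at (1,3),(3,3)
  0 0 0 0 0
  2 0 0 1 0
  0 0 0 0 0
  0 0 0 1 0
  0 2 0 0 0
After step 2: ants at (0,3),(2,3)
  0 0 0 1 0
  1 0 0 0 0
  0 0 0 1 0
  0 0 0 0 0
  0 1 0 0 0
After step 3: ants at (0,4),(1,3)
  0 0 0 0 1
  0 0 0 1 0
  0 0 0 0 0
  0 0 0 0 0
  0 0 0 0 0

0 0 0 0 1
0 0 0 1 0
0 0 0 0 0
0 0 0 0 0
0 0 0 0 0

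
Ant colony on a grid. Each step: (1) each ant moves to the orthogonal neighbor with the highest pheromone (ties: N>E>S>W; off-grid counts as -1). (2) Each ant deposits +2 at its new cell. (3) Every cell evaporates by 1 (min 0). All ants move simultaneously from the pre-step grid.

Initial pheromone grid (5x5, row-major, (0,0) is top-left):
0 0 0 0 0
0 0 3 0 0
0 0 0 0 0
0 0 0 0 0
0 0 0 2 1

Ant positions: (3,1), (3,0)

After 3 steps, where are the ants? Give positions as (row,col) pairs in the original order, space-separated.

Step 1: ant0:(3,1)->N->(2,1) | ant1:(3,0)->N->(2,0)
  grid max=2 at (1,2)
Step 2: ant0:(2,1)->W->(2,0) | ant1:(2,0)->E->(2,1)
  grid max=2 at (2,0)
Step 3: ant0:(2,0)->E->(2,1) | ant1:(2,1)->W->(2,0)
  grid max=3 at (2,0)

(2,1) (2,0)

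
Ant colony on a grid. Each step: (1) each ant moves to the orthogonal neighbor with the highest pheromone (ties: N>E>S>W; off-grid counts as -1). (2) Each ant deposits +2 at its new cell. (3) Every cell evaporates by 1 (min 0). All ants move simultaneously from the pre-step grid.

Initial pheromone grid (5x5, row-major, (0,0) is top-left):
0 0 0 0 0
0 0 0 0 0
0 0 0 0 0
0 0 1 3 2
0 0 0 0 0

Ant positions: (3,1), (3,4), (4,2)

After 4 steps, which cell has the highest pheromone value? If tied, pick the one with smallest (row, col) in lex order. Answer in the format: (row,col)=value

Answer: (3,3)=11

Derivation:
Step 1: ant0:(3,1)->E->(3,2) | ant1:(3,4)->W->(3,3) | ant2:(4,2)->N->(3,2)
  grid max=4 at (3,2)
Step 2: ant0:(3,2)->E->(3,3) | ant1:(3,3)->W->(3,2) | ant2:(3,2)->E->(3,3)
  grid max=7 at (3,3)
Step 3: ant0:(3,3)->W->(3,2) | ant1:(3,2)->E->(3,3) | ant2:(3,3)->W->(3,2)
  grid max=8 at (3,2)
Step 4: ant0:(3,2)->E->(3,3) | ant1:(3,3)->W->(3,2) | ant2:(3,2)->E->(3,3)
  grid max=11 at (3,3)
Final grid:
  0 0 0 0 0
  0 0 0 0 0
  0 0 0 0 0
  0 0 9 11 0
  0 0 0 0 0
Max pheromone 11 at (3,3)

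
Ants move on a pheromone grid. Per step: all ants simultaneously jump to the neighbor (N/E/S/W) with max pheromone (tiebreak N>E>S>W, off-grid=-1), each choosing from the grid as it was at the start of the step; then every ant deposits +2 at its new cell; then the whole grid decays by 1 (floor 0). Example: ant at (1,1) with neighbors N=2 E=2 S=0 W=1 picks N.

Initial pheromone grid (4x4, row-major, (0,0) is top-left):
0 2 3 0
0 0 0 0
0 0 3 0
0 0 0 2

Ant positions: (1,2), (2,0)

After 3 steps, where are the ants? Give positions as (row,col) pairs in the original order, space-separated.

Step 1: ant0:(1,2)->N->(0,2) | ant1:(2,0)->N->(1,0)
  grid max=4 at (0,2)
Step 2: ant0:(0,2)->W->(0,1) | ant1:(1,0)->N->(0,0)
  grid max=3 at (0,2)
Step 3: ant0:(0,1)->E->(0,2) | ant1:(0,0)->E->(0,1)
  grid max=4 at (0,2)

(0,2) (0,1)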